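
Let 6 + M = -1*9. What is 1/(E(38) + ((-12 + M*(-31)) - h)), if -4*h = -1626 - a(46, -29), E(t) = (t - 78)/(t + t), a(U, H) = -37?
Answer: 76/4197 ≈ 0.018108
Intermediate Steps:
M = -15 (M = -6 - 1*9 = -6 - 9 = -15)
E(t) = (-78 + t)/(2*t) (E(t) = (-78 + t)/((2*t)) = (-78 + t)*(1/(2*t)) = (-78 + t)/(2*t))
h = 1589/4 (h = -(-1626 - 1*(-37))/4 = -(-1626 + 37)/4 = -1/4*(-1589) = 1589/4 ≈ 397.25)
1/(E(38) + ((-12 + M*(-31)) - h)) = 1/((1/2)*(-78 + 38)/38 + ((-12 - 15*(-31)) - 1*1589/4)) = 1/((1/2)*(1/38)*(-40) + ((-12 + 465) - 1589/4)) = 1/(-10/19 + (453 - 1589/4)) = 1/(-10/19 + 223/4) = 1/(4197/76) = 76/4197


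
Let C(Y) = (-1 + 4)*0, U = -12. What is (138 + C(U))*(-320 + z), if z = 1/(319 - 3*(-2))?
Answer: -14351862/325 ≈ -44160.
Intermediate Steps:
C(Y) = 0 (C(Y) = 3*0 = 0)
z = 1/325 (z = 1/(319 + 6) = 1/325 ≈ 0.0030769)
(138 + C(U))*(-320 + z) = (138 + 0)*(-320 + 1/325) = 138*(-103999/325) = -14351862/325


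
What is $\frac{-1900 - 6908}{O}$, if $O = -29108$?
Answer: $\frac{2202}{7277} \approx 0.3026$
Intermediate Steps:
$\frac{-1900 - 6908}{O} = \frac{-1900 - 6908}{-29108} = \left(-1900 - 6908\right) \left(- \frac{1}{29108}\right) = \left(-8808\right) \left(- \frac{1}{29108}\right) = \frac{2202}{7277}$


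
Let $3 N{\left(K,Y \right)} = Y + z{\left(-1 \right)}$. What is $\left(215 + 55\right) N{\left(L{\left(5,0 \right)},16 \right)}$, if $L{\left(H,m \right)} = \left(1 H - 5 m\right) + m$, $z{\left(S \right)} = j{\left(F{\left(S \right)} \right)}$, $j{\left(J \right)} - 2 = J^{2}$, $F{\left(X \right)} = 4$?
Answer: $3060$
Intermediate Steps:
$j{\left(J \right)} = 2 + J^{2}$
$z{\left(S \right)} = 18$ ($z{\left(S \right)} = 2 + 4^{2} = 2 + 16 = 18$)
$L{\left(H,m \right)} = H - 4 m$ ($L{\left(H,m \right)} = \left(H - 5 m\right) + m = H - 4 m$)
$N{\left(K,Y \right)} = 6 + \frac{Y}{3}$ ($N{\left(K,Y \right)} = \frac{Y + 18}{3} = \frac{18 + Y}{3} = 6 + \frac{Y}{3}$)
$\left(215 + 55\right) N{\left(L{\left(5,0 \right)},16 \right)} = \left(215 + 55\right) \left(6 + \frac{1}{3} \cdot 16\right) = 270 \left(6 + \frac{16}{3}\right) = 270 \cdot \frac{34}{3} = 3060$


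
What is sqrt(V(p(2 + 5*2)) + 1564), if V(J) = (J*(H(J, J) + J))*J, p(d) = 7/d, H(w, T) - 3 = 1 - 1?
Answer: sqrt(8114097)/72 ≈ 39.563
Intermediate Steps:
H(w, T) = 3 (H(w, T) = 3 + (1 - 1) = 3 + 0 = 3)
V(J) = J**2*(3 + J) (V(J) = (J*(3 + J))*J = J**2*(3 + J))
sqrt(V(p(2 + 5*2)) + 1564) = sqrt((7/(2 + 5*2))**2*(3 + 7/(2 + 5*2)) + 1564) = sqrt((7/(2 + 10))**2*(3 + 7/(2 + 10)) + 1564) = sqrt((7/12)**2*(3 + 7/12) + 1564) = sqrt((49/144)*(43/12) + 1564) = sqrt(2107/1728 + 1564) = sqrt(2704699/1728) = sqrt(8114097)/72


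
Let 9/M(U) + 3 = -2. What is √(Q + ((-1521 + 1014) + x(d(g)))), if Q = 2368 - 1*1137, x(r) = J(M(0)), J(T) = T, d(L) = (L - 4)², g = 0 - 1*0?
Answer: √18055/5 ≈ 26.874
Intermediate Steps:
M(U) = -9/5 (M(U) = 9/(-3 - 2) = 9/(-5) = 9*(-⅕) = -9/5)
g = 0 (g = 0 + 0 = 0)
d(L) = (-4 + L)²
x(r) = -9/5
Q = 1231 (Q = 2368 - 1137 = 1231)
√(Q + ((-1521 + 1014) + x(d(g)))) = √(1231 + ((-1521 + 1014) - 9/5)) = √(1231 + (-507 - 9/5)) = √(1231 - 2544/5) = √(3611/5) = √18055/5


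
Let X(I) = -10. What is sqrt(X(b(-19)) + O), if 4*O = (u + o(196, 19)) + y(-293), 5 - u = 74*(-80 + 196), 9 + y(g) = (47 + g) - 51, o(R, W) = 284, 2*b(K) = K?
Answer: I*sqrt(8641)/2 ≈ 46.479*I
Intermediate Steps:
b(K) = K/2
y(g) = -13 + g (y(g) = -9 + ((47 + g) - 51) = -9 + (-4 + g) = -13 + g)
u = -8579 (u = 5 - 74*(-80 + 196) = 5 - 74*116 = 5 - 1*8584 = 5 - 8584 = -8579)
O = -8601/4 (O = ((-8579 + 284) + (-13 - 293))/4 = (-8295 - 306)/4 = (1/4)*(-8601) = -8601/4 ≈ -2150.3)
sqrt(X(b(-19)) + O) = sqrt(-10 - 8601/4) = sqrt(-8641/4) = I*sqrt(8641)/2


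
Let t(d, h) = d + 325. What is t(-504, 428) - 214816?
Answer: -214995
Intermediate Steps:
t(d, h) = 325 + d
t(-504, 428) - 214816 = (325 - 504) - 214816 = -179 - 214816 = -214995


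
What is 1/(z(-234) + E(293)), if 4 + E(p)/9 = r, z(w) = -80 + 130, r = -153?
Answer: -1/1363 ≈ -0.00073368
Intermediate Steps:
z(w) = 50
E(p) = -1413 (E(p) = -36 + 9*(-153) = -36 - 1377 = -1413)
1/(z(-234) + E(293)) = 1/(50 - 1413) = 1/(-1363) = -1/1363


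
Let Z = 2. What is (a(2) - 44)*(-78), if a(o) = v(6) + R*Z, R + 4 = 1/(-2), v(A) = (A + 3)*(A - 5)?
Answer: 3432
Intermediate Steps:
v(A) = (-5 + A)*(3 + A) (v(A) = (3 + A)*(-5 + A) = (-5 + A)*(3 + A))
R = -9/2 (R = -4 + 1/(-2) = -4 + 1*(-1/2) = -4 - 1/2 = -9/2 ≈ -4.5000)
a(o) = 0 (a(o) = (-15 + 6**2 - 2*6) - 9/2*2 = (-15 + 36 - 12) - 9 = 9 - 9 = 0)
(a(2) - 44)*(-78) = (0 - 44)*(-78) = -44*(-78) = 3432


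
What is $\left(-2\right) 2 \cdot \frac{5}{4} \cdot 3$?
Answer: $-15$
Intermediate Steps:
$\left(-2\right) 2 \cdot \frac{5}{4} \cdot 3 = - 4 \cdot 5 \cdot \frac{1}{4} \cdot 3 = \left(-4\right) \frac{5}{4} \cdot 3 = \left(-5\right) 3 = -15$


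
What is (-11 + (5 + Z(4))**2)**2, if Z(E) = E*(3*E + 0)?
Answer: 7828804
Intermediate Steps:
Z(E) = 3*E**2 (Z(E) = E*(3*E) = 3*E**2)
(-11 + (5 + Z(4))**2)**2 = (-11 + (5 + 3*4**2)**2)**2 = (-11 + (5 + 3*16)**2)**2 = (-11 + (5 + 48)**2)**2 = (-11 + 53**2)**2 = (-11 + 2809)**2 = 2798**2 = 7828804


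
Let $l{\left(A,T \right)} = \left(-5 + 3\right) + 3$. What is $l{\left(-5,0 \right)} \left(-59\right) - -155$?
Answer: $96$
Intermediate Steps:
$l{\left(A,T \right)} = 1$ ($l{\left(A,T \right)} = -2 + 3 = 1$)
$l{\left(-5,0 \right)} \left(-59\right) - -155 = 1 \left(-59\right) - -155 = -59 + 155 = 96$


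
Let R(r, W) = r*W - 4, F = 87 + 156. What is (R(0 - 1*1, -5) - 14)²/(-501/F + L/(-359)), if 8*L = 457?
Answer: -39314808/516641 ≈ -76.097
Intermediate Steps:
L = 457/8 (L = (⅛)*457 = 457/8 ≈ 57.125)
F = 243
R(r, W) = -4 + W*r (R(r, W) = W*r - 4 = -4 + W*r)
(R(0 - 1*1, -5) - 14)²/(-501/F + L/(-359)) = ((-4 - 5*(0 - 1*1)) - 14)²/(-501/243 + (457/8)/(-359)) = ((-4 - 5*(0 - 1)) - 14)²/(-501*1/243 + (457/8)*(-1/359)) = ((-4 - 5*(-1)) - 14)²/(-167/81 - 457/2872) = ((-4 + 5) - 14)²/(-516641/232632) = (1 - 14)²*(-232632/516641) = (-13)²*(-232632/516641) = 169*(-232632/516641) = -39314808/516641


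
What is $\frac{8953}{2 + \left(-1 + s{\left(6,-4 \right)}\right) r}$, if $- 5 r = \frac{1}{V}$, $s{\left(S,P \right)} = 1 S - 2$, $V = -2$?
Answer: $\frac{89530}{23} \approx 3892.6$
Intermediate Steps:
$s{\left(S,P \right)} = -2 + S$ ($s{\left(S,P \right)} = S - 2 = -2 + S$)
$r = \frac{1}{10}$ ($r = - \frac{1}{5 \left(-2\right)} = \left(- \frac{1}{5}\right) \left(- \frac{1}{2}\right) = \frac{1}{10} \approx 0.1$)
$\frac{8953}{2 + \left(-1 + s{\left(6,-4 \right)}\right) r} = \frac{8953}{2 + \left(-1 + \left(-2 + 6\right)\right) \frac{1}{10}} = \frac{8953}{2 + \left(-1 + 4\right) \frac{1}{10}} = \frac{8953}{2 + 3 \cdot \frac{1}{10}} = \frac{8953}{2 + \frac{3}{10}} = \frac{8953}{\frac{23}{10}} = 8953 \cdot \frac{10}{23} = \frac{89530}{23}$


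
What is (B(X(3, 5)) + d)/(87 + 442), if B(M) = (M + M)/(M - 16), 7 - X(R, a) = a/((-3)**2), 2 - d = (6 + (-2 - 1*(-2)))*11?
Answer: -2810/22747 ≈ -0.12353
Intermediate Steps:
d = -64 (d = 2 - (6 + (-2 - 1*(-2)))*11 = 2 - (6 + (-2 + 2))*11 = 2 - (6 + 0)*11 = 2 - 6*11 = 2 - 1*66 = 2 - 66 = -64)
X(R, a) = 7 - a/9 (X(R, a) = 7 - a/((-3)**2) = 7 - a/9)
B(M) = 2*M/(-16 + M) (B(M) = (2*M)/(-16 + M) = 2*M/(-16 + M))
(B(X(3, 5)) + d)/(87 + 442) = (2*(7 - 1/9*5)/(-16 + (7 - 1/9*5)) - 64)/(87 + 442) = (2*(7 - 5/9)/(-16 + (7 - 5/9)) - 64)/529 = (2*(58/9)/(-16 + 58/9) - 64)*(1/529) = (2*(58/9)/(-86/9) - 64)*(1/529) = (2*(58/9)*(-9/86) - 64)*(1/529) = (-58/43 - 64)*(1/529) = -2810/43*1/529 = -2810/22747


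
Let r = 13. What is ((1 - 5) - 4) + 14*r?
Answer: 174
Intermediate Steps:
((1 - 5) - 4) + 14*r = ((1 - 5) - 4) + 14*13 = (-4 - 4) + 182 = -8 + 182 = 174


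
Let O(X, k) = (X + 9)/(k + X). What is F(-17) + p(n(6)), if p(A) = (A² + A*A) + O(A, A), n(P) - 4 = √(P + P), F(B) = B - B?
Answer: 61 + 119*√3/4 ≈ 112.53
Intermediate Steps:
F(B) = 0
O(X, k) = (9 + X)/(X + k)
n(P) = 4 + √2*√P (n(P) = 4 + √(P + P) = 4 + √(2*P) = 4 + √2*√P)
p(A) = 2*A² + (9 + A)/(2*A) (p(A) = (A² + A*A) + (9 + A)/(A + A) = (A² + A²) + (9 + A)/((2*A)) = 2*A² + (1/(2*A))*(9 + A) = 2*A² + (9 + A)/(2*A))
F(-17) + p(n(6)) = 0 + (9 + (4 + √2*√6) + 4*(4 + √2*√6)³)/(2*(4 + √2*√6)) = 0 + (9 + (4 + 2*√3) + 4*(4 + 2*√3)³)/(2*(4 + 2*√3)) = 0 + (13 + 2*√3 + 4*(4 + 2*√3)³)/(2*(4 + 2*√3)) = (13 + 2*√3 + 4*(4 + 2*√3)³)/(2*(4 + 2*√3))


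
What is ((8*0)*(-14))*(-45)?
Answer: 0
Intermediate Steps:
((8*0)*(-14))*(-45) = (0*(-14))*(-45) = 0*(-45) = 0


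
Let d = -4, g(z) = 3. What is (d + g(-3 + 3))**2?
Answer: 1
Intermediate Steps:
(d + g(-3 + 3))**2 = (-4 + 3)**2 = (-1)**2 = 1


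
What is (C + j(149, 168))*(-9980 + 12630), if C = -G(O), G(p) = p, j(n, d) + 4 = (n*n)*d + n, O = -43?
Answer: 9884383400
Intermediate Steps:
j(n, d) = -4 + n + d*n² (j(n, d) = -4 + ((n*n)*d + n) = -4 + (n²*d + n) = -4 + (d*n² + n) = -4 + (n + d*n²) = -4 + n + d*n²)
C = 43 (C = -1*(-43) = 43)
(C + j(149, 168))*(-9980 + 12630) = (43 + (-4 + 149 + 168*149²))*(-9980 + 12630) = (43 + (-4 + 149 + 168*22201))*2650 = (43 + (-4 + 149 + 3729768))*2650 = (43 + 3729913)*2650 = 3729956*2650 = 9884383400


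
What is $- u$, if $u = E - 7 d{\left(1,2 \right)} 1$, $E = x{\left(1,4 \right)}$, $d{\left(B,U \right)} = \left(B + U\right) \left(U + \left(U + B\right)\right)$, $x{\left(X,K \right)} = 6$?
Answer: $630$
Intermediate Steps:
$d{\left(B,U \right)} = \left(B + U\right) \left(B + 2 U\right)$ ($d{\left(B,U \right)} = \left(B + U\right) \left(U + \left(B + U\right)\right) = \left(B + U\right) \left(B + 2 U\right)$)
$E = 6$
$u = -630$ ($u = 6 - 7 \left(1^{2} + 2 \cdot 2^{2} + 3 \cdot 1 \cdot 2\right) 1 = 6 - 7 \left(1 + 2 \cdot 4 + 6\right) 1 = 6 - 7 \left(1 + 8 + 6\right) 1 = 6 \left(-7\right) 15 \cdot 1 = 6 \left(\left(-105\right) 1\right) = 6 \left(-105\right) = -630$)
$- u = \left(-1\right) \left(-630\right) = 630$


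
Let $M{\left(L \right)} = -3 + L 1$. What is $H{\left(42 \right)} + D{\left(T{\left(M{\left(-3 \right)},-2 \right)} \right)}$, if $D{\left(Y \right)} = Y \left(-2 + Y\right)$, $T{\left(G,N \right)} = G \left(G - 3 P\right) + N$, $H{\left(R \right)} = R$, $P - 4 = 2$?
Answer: $19922$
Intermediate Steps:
$M{\left(L \right)} = -3 + L$
$P = 6$ ($P = 4 + 2 = 6$)
$T{\left(G,N \right)} = N + G \left(-18 + G\right)$ ($T{\left(G,N \right)} = G \left(G - 18\right) + N = G \left(-18 + G\right) + N = N + G \left(-18 + G\right)$)
$H{\left(42 \right)} + D{\left(T{\left(M{\left(-3 \right)},-2 \right)} \right)} = 42 + \left(-2 + \left(-3 - 3\right)^{2} - 18 \left(-3 - 3\right)\right) \left(-2 - \left(2 - \left(-3 - 3\right)^{2} + 18 \left(-3 - 3\right)\right)\right) = 42 + \left(-2 + \left(-6\right)^{2} - -108\right) \left(-2 - \left(-106 - 36\right)\right) = 42 + \left(-2 + 36 + 108\right) \left(-2 + \left(-2 + 36 + 108\right)\right) = 42 + 142 \left(-2 + 142\right) = 42 + 142 \cdot 140 = 42 + 19880 = 19922$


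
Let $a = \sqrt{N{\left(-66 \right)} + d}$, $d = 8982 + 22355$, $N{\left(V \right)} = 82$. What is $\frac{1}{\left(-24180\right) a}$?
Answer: $- \frac{\sqrt{3491}}{253237140} \approx -2.3332 \cdot 10^{-7}$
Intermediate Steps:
$d = 31337$
$a = 3 \sqrt{3491}$ ($a = \sqrt{82 + 31337} = \sqrt{31419} = 3 \sqrt{3491} \approx 177.25$)
$\frac{1}{\left(-24180\right) a} = \frac{1}{\left(-24180\right) 3 \sqrt{3491}} = - \frac{\frac{1}{10473} \sqrt{3491}}{24180} = - \frac{\sqrt{3491}}{253237140}$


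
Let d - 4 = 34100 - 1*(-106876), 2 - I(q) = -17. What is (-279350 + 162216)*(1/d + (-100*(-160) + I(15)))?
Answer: -132265289356107/70490 ≈ -1.8764e+9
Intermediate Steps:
I(q) = 19 (I(q) = 2 - 1*(-17) = 2 + 17 = 19)
d = 140980 (d = 4 + (34100 - 1*(-106876)) = 4 + (34100 + 106876) = 4 + 140976 = 140980)
(-279350 + 162216)*(1/d + (-100*(-160) + I(15))) = (-279350 + 162216)*(1/140980 + (-100*(-160) + 19)) = -117134*(1/140980 + (16000 + 19)) = -117134*(1/140980 + 16019) = -117134*2258358621/140980 = -132265289356107/70490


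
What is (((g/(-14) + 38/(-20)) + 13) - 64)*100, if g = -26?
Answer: -35730/7 ≈ -5104.3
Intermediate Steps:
(((g/(-14) + 38/(-20)) + 13) - 64)*100 = (((-26/(-14) + 38/(-20)) + 13) - 64)*100 = (((-26*(-1/14) + 38*(-1/20)) + 13) - 64)*100 = (((13/7 - 19/10) + 13) - 64)*100 = ((-3/70 + 13) - 64)*100 = (907/70 - 64)*100 = -3573/70*100 = -35730/7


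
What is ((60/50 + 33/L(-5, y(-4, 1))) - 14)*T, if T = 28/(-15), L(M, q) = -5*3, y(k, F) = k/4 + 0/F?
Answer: 28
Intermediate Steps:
y(k, F) = k/4 (y(k, F) = k*(¼) + 0 = k/4 + 0 = k/4)
L(M, q) = -15
T = -28/15 (T = 28*(-1/15) = -28/15 ≈ -1.8667)
((60/50 + 33/L(-5, y(-4, 1))) - 14)*T = ((60/50 + 33/(-15)) - 14)*(-28/15) = ((60*(1/50) + 33*(-1/15)) - 14)*(-28/15) = ((6/5 - 11/5) - 14)*(-28/15) = (-1 - 14)*(-28/15) = -15*(-28/15) = 28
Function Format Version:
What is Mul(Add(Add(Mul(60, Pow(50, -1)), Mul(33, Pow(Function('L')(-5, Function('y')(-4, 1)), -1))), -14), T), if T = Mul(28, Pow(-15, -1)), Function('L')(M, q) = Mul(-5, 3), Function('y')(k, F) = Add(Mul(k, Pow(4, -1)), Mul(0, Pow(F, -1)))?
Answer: 28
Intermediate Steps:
Function('y')(k, F) = Mul(Rational(1, 4), k) (Function('y')(k, F) = Add(Mul(k, Rational(1, 4)), 0) = Add(Mul(Rational(1, 4), k), 0) = Mul(Rational(1, 4), k))
Function('L')(M, q) = -15
T = Rational(-28, 15) (T = Mul(28, Rational(-1, 15)) = Rational(-28, 15) ≈ -1.8667)
Mul(Add(Add(Mul(60, Pow(50, -1)), Mul(33, Pow(Function('L')(-5, Function('y')(-4, 1)), -1))), -14), T) = Mul(Add(Add(Mul(60, Pow(50, -1)), Mul(33, Pow(-15, -1))), -14), Rational(-28, 15)) = Mul(Add(Add(Mul(60, Rational(1, 50)), Mul(33, Rational(-1, 15))), -14), Rational(-28, 15)) = Mul(Add(Add(Rational(6, 5), Rational(-11, 5)), -14), Rational(-28, 15)) = Mul(Add(-1, -14), Rational(-28, 15)) = Mul(-15, Rational(-28, 15)) = 28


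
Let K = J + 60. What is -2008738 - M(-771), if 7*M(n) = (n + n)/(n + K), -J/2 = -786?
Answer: -4035554128/2009 ≈ -2.0087e+6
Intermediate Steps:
J = 1572 (J = -2*(-786) = 1572)
K = 1632 (K = 1572 + 60 = 1632)
M(n) = 2*n/(7*(1632 + n)) (M(n) = ((n + n)/(n + 1632))/7 = ((2*n)/(1632 + n))/7 = (2*n/(1632 + n))/7 = 2*n/(7*(1632 + n)))
-2008738 - M(-771) = -2008738 - 2*(-771)/(7*(1632 - 771)) = -2008738 - 2*(-771)/(7*861) = -2008738 - 1*(-514/2009) = -2008738 + 514/2009 = -4035554128/2009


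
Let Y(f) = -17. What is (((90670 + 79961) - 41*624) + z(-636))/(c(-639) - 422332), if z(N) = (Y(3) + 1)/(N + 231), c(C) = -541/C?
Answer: -4170827621/12144132315 ≈ -0.34344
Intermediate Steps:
z(N) = -16/(231 + N) (z(N) = (-17 + 1)/(N + 231) = -16/(231 + N))
(((90670 + 79961) - 41*624) + z(-636))/(c(-639) - 422332) = (((90670 + 79961) - 41*624) - 16/(231 - 636))/(-541/(-639) - 422332) = ((170631 - 25584) - 16/(-405))/(-541*(-1/639) - 422332) = (145047 - 16*(-1/405))/(541/639 - 422332) = (145047 + 16/405)/(-269869607/639) = (58744051/405)*(-639/269869607) = -4170827621/12144132315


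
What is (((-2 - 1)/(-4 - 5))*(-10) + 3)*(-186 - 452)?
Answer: 638/3 ≈ 212.67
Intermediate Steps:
(((-2 - 1)/(-4 - 5))*(-10) + 3)*(-186 - 452) = (-3/(-9)*(-10) + 3)*(-638) = (-3*(-⅑)*(-10) + 3)*(-638) = ((⅓)*(-10) + 3)*(-638) = (-10/3 + 3)*(-638) = -⅓*(-638) = 638/3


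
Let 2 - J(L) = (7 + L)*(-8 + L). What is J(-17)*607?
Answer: -150536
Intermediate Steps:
J(L) = 2 - (-8 + L)*(7 + L) (J(L) = 2 - (7 + L)*(-8 + L) = 2 - (-8 + L)*(7 + L))
J(-17)*607 = (58 - 17 - 1*(-17)**2)*607 = (58 - 17 - 1*289)*607 = (58 - 17 - 289)*607 = -248*607 = -150536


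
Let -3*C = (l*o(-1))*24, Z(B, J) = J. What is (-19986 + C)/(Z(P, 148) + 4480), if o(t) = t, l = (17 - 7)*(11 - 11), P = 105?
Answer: -9993/2314 ≈ -4.3185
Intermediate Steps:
l = 0 (l = 10*0 = 0)
C = 0 (C = -0*(-1)*24/3 = -0*24 = -1/3*0 = 0)
(-19986 + C)/(Z(P, 148) + 4480) = (-19986 + 0)/(148 + 4480) = -19986/4628 = -19986*1/4628 = -9993/2314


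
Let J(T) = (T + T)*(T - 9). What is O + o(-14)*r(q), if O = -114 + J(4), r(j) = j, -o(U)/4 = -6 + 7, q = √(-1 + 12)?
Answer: -154 - 4*√11 ≈ -167.27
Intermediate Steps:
J(T) = 2*T*(-9 + T) (J(T) = (2*T)*(-9 + T) = 2*T*(-9 + T))
q = √11 ≈ 3.3166
o(U) = -4 (o(U) = -4*(-6 + 7) = -4*1 = -4)
O = -154 (O = -114 + 2*4*(-9 + 4) = -114 + 2*4*(-5) = -114 - 40 = -154)
O + o(-14)*r(q) = -154 - 4*√11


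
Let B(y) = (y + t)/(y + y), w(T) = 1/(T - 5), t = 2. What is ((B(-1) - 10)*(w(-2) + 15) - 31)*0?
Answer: 0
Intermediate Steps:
w(T) = 1/(-5 + T)
B(y) = (2 + y)/(2*y) (B(y) = (y + 2)/(y + y) = (2 + y)/((2*y)) = (2 + y)*(1/(2*y)) = (2 + y)/(2*y))
((B(-1) - 10)*(w(-2) + 15) - 31)*0 = (((½)*(2 - 1)/(-1) - 10)*(1/(-5 - 2) + 15) - 31)*0 = (((½)*(-1)*1 - 10)*(1/(-7) + 15) - 31)*0 = ((-½ - 10)*(-⅐ + 15) - 31)*0 = (-21/2*104/7 - 31)*0 = (-156 - 31)*0 = -187*0 = 0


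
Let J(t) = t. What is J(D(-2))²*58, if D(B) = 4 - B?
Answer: 2088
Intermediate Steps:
J(D(-2))²*58 = (4 - 1*(-2))²*58 = (4 + 2)²*58 = 6²*58 = 36*58 = 2088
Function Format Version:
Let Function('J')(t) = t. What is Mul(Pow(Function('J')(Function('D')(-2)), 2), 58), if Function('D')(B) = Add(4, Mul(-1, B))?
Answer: 2088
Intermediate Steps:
Mul(Pow(Function('J')(Function('D')(-2)), 2), 58) = Mul(Pow(Add(4, Mul(-1, -2)), 2), 58) = Mul(Pow(Add(4, 2), 2), 58) = Mul(Pow(6, 2), 58) = Mul(36, 58) = 2088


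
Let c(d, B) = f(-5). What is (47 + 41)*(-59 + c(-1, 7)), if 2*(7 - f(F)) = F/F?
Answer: -4620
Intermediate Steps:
f(F) = 13/2 (f(F) = 7 - F/(2*F) = 7 - 1/2*1 = 7 - 1/2 = 13/2)
c(d, B) = 13/2
(47 + 41)*(-59 + c(-1, 7)) = (47 + 41)*(-59 + 13/2) = 88*(-105/2) = -4620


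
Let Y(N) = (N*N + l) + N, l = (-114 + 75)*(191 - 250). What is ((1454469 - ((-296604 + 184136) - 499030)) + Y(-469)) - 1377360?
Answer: 910400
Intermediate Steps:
l = 2301 (l = -39*(-59) = 2301)
Y(N) = 2301 + N + N² (Y(N) = (N*N + 2301) + N = (N² + 2301) + N = (2301 + N²) + N = 2301 + N + N²)
((1454469 - ((-296604 + 184136) - 499030)) + Y(-469)) - 1377360 = ((1454469 - ((-296604 + 184136) - 499030)) + (2301 - 469 + (-469)²)) - 1377360 = ((1454469 - (-112468 - 499030)) + (2301 - 469 + 219961)) - 1377360 = ((1454469 - 1*(-611498)) + 221793) - 1377360 = ((1454469 + 611498) + 221793) - 1377360 = (2065967 + 221793) - 1377360 = 2287760 - 1377360 = 910400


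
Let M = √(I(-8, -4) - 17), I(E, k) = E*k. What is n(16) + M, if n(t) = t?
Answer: 16 + √15 ≈ 19.873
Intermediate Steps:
M = √15 (M = √(-8*(-4) - 17) = √(32 - 17) = √15 ≈ 3.8730)
n(16) + M = 16 + √15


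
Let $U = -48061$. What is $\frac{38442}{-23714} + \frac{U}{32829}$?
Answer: $- \frac{1200865486}{389253453} \approx -3.085$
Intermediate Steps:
$\frac{38442}{-23714} + \frac{U}{32829} = \frac{38442}{-23714} - \frac{48061}{32829} = 38442 \left(- \frac{1}{23714}\right) - \frac{48061}{32829} = - \frac{19221}{11857} - \frac{48061}{32829} = - \frac{1200865486}{389253453}$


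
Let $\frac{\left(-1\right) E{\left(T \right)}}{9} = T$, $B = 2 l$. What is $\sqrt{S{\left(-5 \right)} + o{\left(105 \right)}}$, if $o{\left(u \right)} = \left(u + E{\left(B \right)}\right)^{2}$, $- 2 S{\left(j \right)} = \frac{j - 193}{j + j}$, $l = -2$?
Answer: $\frac{3 \sqrt{220790}}{10} \approx 140.96$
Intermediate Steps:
$B = -4$ ($B = 2 \left(-2\right) = -4$)
$E{\left(T \right)} = - 9 T$
$S{\left(j \right)} = - \frac{-193 + j}{4 j}$ ($S{\left(j \right)} = - \frac{\left(j - 193\right) \frac{1}{j + j}}{2} = - \frac{\left(-193 + j\right) \frac{1}{2 j}}{2} = - \frac{\frac{1}{2} \frac{1}{j} \left(-193 + j\right)}{2} = - \frac{-193 + j}{4 j}$)
$o{\left(u \right)} = \left(36 + u\right)^{2}$ ($o{\left(u \right)} = \left(u - -36\right)^{2} = \left(u + 36\right)^{2} = \left(36 + u\right)^{2}$)
$\sqrt{S{\left(-5 \right)} + o{\left(105 \right)}} = \sqrt{\frac{193 - -5}{4 \left(-5\right)} + \left(36 + 105\right)^{2}} = \sqrt{\frac{1}{4} \left(- \frac{1}{5}\right) \left(193 + 5\right) + 141^{2}} = \sqrt{\frac{1}{4} \left(- \frac{1}{5}\right) 198 + 19881} = \sqrt{- \frac{99}{10} + 19881} = \sqrt{\frac{198711}{10}} = \frac{3 \sqrt{220790}}{10}$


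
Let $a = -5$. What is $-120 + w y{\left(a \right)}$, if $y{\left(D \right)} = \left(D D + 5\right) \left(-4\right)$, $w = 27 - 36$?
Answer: $960$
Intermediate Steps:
$w = -9$
$y{\left(D \right)} = -20 - 4 D^{2}$ ($y{\left(D \right)} = \left(D^{2} + 5\right) \left(-4\right) = \left(5 + D^{2}\right) \left(-4\right) = -20 - 4 D^{2}$)
$-120 + w y{\left(a \right)} = -120 - 9 \left(-20 - 4 \left(-5\right)^{2}\right) = -120 - 9 \left(-20 - 100\right) = -120 - -1080 = -120 + 1080 = 960$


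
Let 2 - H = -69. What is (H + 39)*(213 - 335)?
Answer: -13420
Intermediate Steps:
H = 71 (H = 2 - 1*(-69) = 2 + 69 = 71)
(H + 39)*(213 - 335) = (71 + 39)*(213 - 335) = 110*(-122) = -13420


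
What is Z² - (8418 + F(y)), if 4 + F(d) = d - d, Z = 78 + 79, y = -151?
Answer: 16235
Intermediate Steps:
Z = 157
F(d) = -4 (F(d) = -4 + (d - d) = -4 + 0 = -4)
Z² - (8418 + F(y)) = 157² - (8418 - 4) = 24649 - 1*8414 = 24649 - 8414 = 16235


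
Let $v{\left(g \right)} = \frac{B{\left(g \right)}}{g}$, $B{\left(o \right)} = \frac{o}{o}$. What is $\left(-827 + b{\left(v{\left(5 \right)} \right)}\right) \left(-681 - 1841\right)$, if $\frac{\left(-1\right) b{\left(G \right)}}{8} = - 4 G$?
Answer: $\frac{10347766}{5} \approx 2.0696 \cdot 10^{6}$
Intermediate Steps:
$B{\left(o \right)} = 1$
$v{\left(g \right)} = \frac{1}{g}$ ($v{\left(g \right)} = 1 \frac{1}{g} = \frac{1}{g}$)
$b{\left(G \right)} = 32 G$ ($b{\left(G \right)} = - 8 \left(- 4 G\right) = 32 G$)
$\left(-827 + b{\left(v{\left(5 \right)} \right)}\right) \left(-681 - 1841\right) = \left(-827 + \frac{32}{5}\right) \left(-681 - 1841\right) = \left(-827 + 32 \cdot \frac{1}{5}\right) \left(-2522\right) = \left(-827 + \frac{32}{5}\right) \left(-2522\right) = \left(- \frac{4103}{5}\right) \left(-2522\right) = \frac{10347766}{5}$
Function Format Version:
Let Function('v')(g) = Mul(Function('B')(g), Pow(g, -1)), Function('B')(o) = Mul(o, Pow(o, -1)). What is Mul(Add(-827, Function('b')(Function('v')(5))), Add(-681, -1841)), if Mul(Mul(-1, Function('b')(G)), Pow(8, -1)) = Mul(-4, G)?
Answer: Rational(10347766, 5) ≈ 2.0696e+6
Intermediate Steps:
Function('B')(o) = 1
Function('v')(g) = Pow(g, -1) (Function('v')(g) = Mul(1, Pow(g, -1)) = Pow(g, -1))
Function('b')(G) = Mul(32, G) (Function('b')(G) = Mul(-8, Mul(-4, G)) = Mul(32, G))
Mul(Add(-827, Function('b')(Function('v')(5))), Add(-681, -1841)) = Mul(Add(-827, Mul(32, Pow(5, -1))), Add(-681, -1841)) = Mul(Add(-827, Mul(32, Rational(1, 5))), -2522) = Mul(Add(-827, Rational(32, 5)), -2522) = Mul(Rational(-4103, 5), -2522) = Rational(10347766, 5)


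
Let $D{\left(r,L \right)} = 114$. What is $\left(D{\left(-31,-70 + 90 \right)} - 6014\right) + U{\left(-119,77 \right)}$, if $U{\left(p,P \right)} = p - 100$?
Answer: $-6119$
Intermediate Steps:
$U{\left(p,P \right)} = -100 + p$
$\left(D{\left(-31,-70 + 90 \right)} - 6014\right) + U{\left(-119,77 \right)} = \left(114 - 6014\right) - 219 = -5900 - 219 = -6119$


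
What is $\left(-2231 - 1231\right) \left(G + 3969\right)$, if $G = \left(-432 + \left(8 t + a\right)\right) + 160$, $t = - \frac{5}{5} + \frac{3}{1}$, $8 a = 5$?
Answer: $- \frac{51426279}{4} \approx -1.2857 \cdot 10^{7}$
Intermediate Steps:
$a = \frac{5}{8}$ ($a = \frac{1}{8} \cdot 5 = \frac{5}{8} \approx 0.625$)
$t = 2$ ($t = \left(-5\right) \frac{1}{5} + 3 \cdot 1 = -1 + 3 = 2$)
$G = - \frac{2043}{8}$ ($G = \left(-432 + \left(8 \cdot 2 + \frac{5}{8}\right)\right) + 160 = \left(-432 + \left(16 + \frac{5}{8}\right)\right) + 160 = \left(-432 + \frac{133}{8}\right) + 160 = - \frac{3323}{8} + 160 = - \frac{2043}{8} \approx -255.38$)
$\left(-2231 - 1231\right) \left(G + 3969\right) = \left(-2231 - 1231\right) \left(- \frac{2043}{8} + 3969\right) = \left(-3462\right) \frac{29709}{8} = - \frac{51426279}{4}$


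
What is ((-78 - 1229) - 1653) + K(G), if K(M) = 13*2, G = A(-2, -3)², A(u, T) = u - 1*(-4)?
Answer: -2934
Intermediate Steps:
A(u, T) = 4 + u (A(u, T) = u + 4 = 4 + u)
G = 4 (G = (4 - 2)² = 2² = 4)
K(M) = 26
((-78 - 1229) - 1653) + K(G) = ((-78 - 1229) - 1653) + 26 = (-1307 - 1653) + 26 = -2960 + 26 = -2934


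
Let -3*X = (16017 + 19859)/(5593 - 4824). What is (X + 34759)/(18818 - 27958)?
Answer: -80153137/21085980 ≈ -3.8013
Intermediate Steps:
X = -35876/2307 (X = -(16017 + 19859)/(3*(5593 - 4824)) = -35876/(3*769) = -⅓*35876/769 = -35876/2307 ≈ -15.551)
(X + 34759)/(18818 - 27958) = (-35876/2307 + 34759)/(18818 - 27958) = (80153137/2307)/(-9140) = (80153137/2307)*(-1/9140) = -80153137/21085980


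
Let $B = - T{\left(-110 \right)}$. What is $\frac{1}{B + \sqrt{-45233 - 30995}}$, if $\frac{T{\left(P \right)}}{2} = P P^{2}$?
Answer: $\frac{665500}{1771561019057} - \frac{i \sqrt{19057}}{3543122038114} \approx 3.7566 \cdot 10^{-7} - 3.8962 \cdot 10^{-11} i$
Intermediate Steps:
$T{\left(P \right)} = 2 P^{3}$ ($T{\left(P \right)} = 2 P P^{2} = 2 P^{3}$)
$B = 2662000$ ($B = - 2 \left(-110\right)^{3} = - 2 \left(-1331000\right) = \left(-1\right) \left(-2662000\right) = 2662000$)
$\frac{1}{B + \sqrt{-45233 - 30995}} = \frac{1}{2662000 + \sqrt{-45233 - 30995}} = \frac{1}{2662000 + \sqrt{-76228}} = \frac{1}{2662000 + 2 i \sqrt{19057}}$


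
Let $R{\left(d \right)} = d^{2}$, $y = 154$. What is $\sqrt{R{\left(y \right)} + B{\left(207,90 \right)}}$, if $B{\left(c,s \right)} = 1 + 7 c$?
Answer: $\sqrt{25166} \approx 158.64$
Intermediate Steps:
$\sqrt{R{\left(y \right)} + B{\left(207,90 \right)}} = \sqrt{154^{2} + \left(1 + 7 \cdot 207\right)} = \sqrt{23716 + \left(1 + 1449\right)} = \sqrt{23716 + 1450} = \sqrt{25166}$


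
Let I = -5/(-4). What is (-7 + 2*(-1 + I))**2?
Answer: 169/4 ≈ 42.250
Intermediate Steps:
I = 5/4 (I = -5*(-1/4) = 5/4 ≈ 1.2500)
(-7 + 2*(-1 + I))**2 = (-7 + 2*(-1 + 5/4))**2 = (-7 + 2*(1/4))**2 = (-7 + 1/2)**2 = (-13/2)**2 = 169/4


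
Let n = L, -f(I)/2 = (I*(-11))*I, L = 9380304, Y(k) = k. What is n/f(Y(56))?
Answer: 586269/4312 ≈ 135.96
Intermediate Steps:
f(I) = 22*I² (f(I) = -2*I*(-11)*I = -2*(-11*I)*I = -(-22)*I² = 22*I²)
n = 9380304
n/f(Y(56)) = 9380304/((22*56²)) = 9380304/((22*3136)) = 9380304/68992 = 9380304*(1/68992) = 586269/4312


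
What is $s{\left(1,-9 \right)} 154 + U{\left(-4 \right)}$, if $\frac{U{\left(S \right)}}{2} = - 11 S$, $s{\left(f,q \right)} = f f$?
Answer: $242$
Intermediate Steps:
$s{\left(f,q \right)} = f^{2}$
$U{\left(S \right)} = - 22 S$ ($U{\left(S \right)} = 2 \left(- 11 S\right) = - 22 S$)
$s{\left(1,-9 \right)} 154 + U{\left(-4 \right)} = 1^{2} \cdot 154 - -88 = 1 \cdot 154 + 88 = 154 + 88 = 242$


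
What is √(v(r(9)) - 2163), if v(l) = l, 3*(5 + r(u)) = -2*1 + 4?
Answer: I*√19506/3 ≈ 46.555*I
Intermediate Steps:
r(u) = -13/3 (r(u) = -5 + (-2*1 + 4)/3 = -5 + (-2 + 4)/3 = -5 + (⅓)*2 = -5 + ⅔ = -13/3)
√(v(r(9)) - 2163) = √(-13/3 - 2163) = √(-6502/3) = I*√19506/3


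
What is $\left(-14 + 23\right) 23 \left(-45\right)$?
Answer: $-9315$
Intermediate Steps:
$\left(-14 + 23\right) 23 \left(-45\right) = 9 \cdot 23 \left(-45\right) = 207 \left(-45\right) = -9315$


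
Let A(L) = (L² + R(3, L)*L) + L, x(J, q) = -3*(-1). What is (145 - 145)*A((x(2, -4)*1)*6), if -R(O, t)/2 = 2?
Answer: 0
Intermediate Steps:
R(O, t) = -4 (R(O, t) = -2*2 = -4)
x(J, q) = 3
A(L) = L² - 3*L (A(L) = (L² - 4*L) + L = L² - 3*L)
(145 - 145)*A((x(2, -4)*1)*6) = (145 - 145)*(((3*1)*6)*(-3 + (3*1)*6)) = 0*((3*6)*(-3 + 3*6)) = 0*(18*(-3 + 18)) = 0*(18*15) = 0*270 = 0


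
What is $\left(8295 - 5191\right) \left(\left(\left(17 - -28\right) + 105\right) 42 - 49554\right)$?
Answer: $-134260416$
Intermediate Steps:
$\left(8295 - 5191\right) \left(\left(\left(17 - -28\right) + 105\right) 42 - 49554\right) = 3104 \left(\left(\left(17 + 28\right) + 105\right) 42 - 49554\right) = 3104 \left(\left(45 + 105\right) 42 - 49554\right) = 3104 \left(150 \cdot 42 - 49554\right) = 3104 \left(6300 - 49554\right) = 3104 \left(-43254\right) = -134260416$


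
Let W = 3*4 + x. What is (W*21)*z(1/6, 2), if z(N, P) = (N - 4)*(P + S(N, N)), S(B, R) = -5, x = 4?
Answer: 3864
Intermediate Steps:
W = 16 (W = 3*4 + 4 = 12 + 4 = 16)
z(N, P) = (-5 + P)*(-4 + N) (z(N, P) = (N - 4)*(P - 5) = (-4 + N)*(-5 + P) = (-5 + P)*(-4 + N))
(W*21)*z(1/6, 2) = (16*21)*(20 - 5/6 - 4*2 + 2/6) = 336*(20 - 5*⅙ - 8 + (⅙)*2) = 336*(20 - ⅚ - 8 + ⅓) = 336*(23/2) = 3864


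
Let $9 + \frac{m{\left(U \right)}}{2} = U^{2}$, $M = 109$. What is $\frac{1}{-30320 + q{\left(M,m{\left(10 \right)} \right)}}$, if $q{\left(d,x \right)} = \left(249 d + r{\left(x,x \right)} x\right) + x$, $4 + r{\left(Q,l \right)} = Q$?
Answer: $\frac{1}{29399} \approx 3.4015 \cdot 10^{-5}$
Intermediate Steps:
$r{\left(Q,l \right)} = -4 + Q$
$m{\left(U \right)} = -18 + 2 U^{2}$
$q{\left(d,x \right)} = x + 249 d + x \left(-4 + x\right)$ ($q{\left(d,x \right)} = \left(249 d + \left(-4 + x\right) x\right) + x = \left(249 d + x \left(-4 + x\right)\right) + x = x + 249 d + x \left(-4 + x\right)$)
$\frac{1}{-30320 + q{\left(M,m{\left(10 \right)} \right)}} = \frac{1}{-30320 + \left(\left(-18 + 2 \cdot 10^{2}\right) + 249 \cdot 109 + \left(-18 + 2 \cdot 10^{2}\right) \left(-4 - \left(18 - 2 \cdot 10^{2}\right)\right)\right)} = \frac{1}{-30320 + \left(\left(-18 + 2 \cdot 100\right) + 27141 + \left(-18 + 2 \cdot 100\right) \left(-4 + \left(-18 + 2 \cdot 100\right)\right)\right)} = \frac{1}{-30320 + \left(\left(-18 + 200\right) + 27141 + \left(-18 + 200\right) \left(-4 + \left(-18 + 200\right)\right)\right)} = \frac{1}{-30320 + \left(182 + 27141 + 182 \left(-4 + 182\right)\right)} = \frac{1}{-30320 + \left(182 + 27141 + 182 \cdot 178\right)} = \frac{1}{-30320 + \left(182 + 27141 + 32396\right)} = \frac{1}{-30320 + 59719} = \frac{1}{29399}$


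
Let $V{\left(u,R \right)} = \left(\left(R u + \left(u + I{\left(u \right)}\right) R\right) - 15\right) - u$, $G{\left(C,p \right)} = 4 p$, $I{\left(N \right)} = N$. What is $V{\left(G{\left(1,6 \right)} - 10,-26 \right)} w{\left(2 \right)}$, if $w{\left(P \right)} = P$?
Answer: $-2242$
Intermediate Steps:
$V{\left(u,R \right)} = -15 - u + 3 R u$ ($V{\left(u,R \right)} = \left(\left(R u + \left(u + u\right) R\right) - 15\right) - u = \left(\left(R u + 2 u R\right) - 15\right) - u = \left(\left(R u + 2 R u\right) - 15\right) - u = \left(3 R u - 15\right) - u = \left(-15 + 3 R u\right) - u = -15 - u + 3 R u$)
$V{\left(G{\left(1,6 \right)} - 10,-26 \right)} w{\left(2 \right)} = \left(-15 - \left(4 \cdot 6 - 10\right) + 3 \left(-26\right) \left(4 \cdot 6 - 10\right)\right) 2 = \left(-15 - \left(24 - 10\right) + 3 \left(-26\right) \left(24 - 10\right)\right) 2 = \left(-15 - 14 + 3 \left(-26\right) 14\right) 2 = \left(-15 - 14 - 1092\right) 2 = \left(-1121\right) 2 = -2242$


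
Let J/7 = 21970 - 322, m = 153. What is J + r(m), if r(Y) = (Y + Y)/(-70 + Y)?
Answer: 12577794/83 ≈ 1.5154e+5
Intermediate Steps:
J = 151536 (J = 7*(21970 - 322) = 7*21648 = 151536)
r(Y) = 2*Y/(-70 + Y) (r(Y) = (2*Y)/(-70 + Y) = 2*Y/(-70 + Y))
J + r(m) = 151536 + 2*153/(-70 + 153) = 151536 + 2*153/83 = 151536 + 2*153*(1/83) = 151536 + 306/83 = 12577794/83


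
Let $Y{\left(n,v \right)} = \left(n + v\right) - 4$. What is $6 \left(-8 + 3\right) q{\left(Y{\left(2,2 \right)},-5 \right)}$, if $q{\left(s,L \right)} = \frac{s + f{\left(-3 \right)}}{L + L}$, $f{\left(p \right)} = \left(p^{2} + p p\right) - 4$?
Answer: $42$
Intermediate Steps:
$f{\left(p \right)} = -4 + 2 p^{2}$ ($f{\left(p \right)} = \left(p^{2} + p^{2}\right) - 4 = 2 p^{2} - 4 = -4 + 2 p^{2}$)
$Y{\left(n,v \right)} = -4 + n + v$
$q{\left(s,L \right)} = \frac{14 + s}{2 L}$ ($q{\left(s,L \right)} = \frac{s - \left(4 - 2 \left(-3\right)^{2}\right)}{L + L} = \frac{s + \left(-4 + 2 \cdot 9\right)}{2 L} = \left(s + \left(-4 + 18\right)\right) \frac{1}{2 L} = \left(s + 14\right) \frac{1}{2 L} = \left(14 + s\right) \frac{1}{2 L} = \frac{14 + s}{2 L}$)
$6 \left(-8 + 3\right) q{\left(Y{\left(2,2 \right)},-5 \right)} = 6 \left(-8 + 3\right) \frac{14 + \left(-4 + 2 + 2\right)}{2 \left(-5\right)} = 6 \left(-5\right) \frac{1}{2} \left(- \frac{1}{5}\right) \left(14 + 0\right) = - 30 \cdot \frac{1}{2} \left(- \frac{1}{5}\right) 14 = \left(-30\right) \left(- \frac{7}{5}\right) = 42$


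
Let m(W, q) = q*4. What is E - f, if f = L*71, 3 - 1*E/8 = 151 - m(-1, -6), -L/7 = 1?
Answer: -879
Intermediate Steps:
L = -7 (L = -7*1 = -7)
m(W, q) = 4*q
E = -1376 (E = 24 - 8*(151 - 4*(-6)) = 24 - 8*(151 - 1*(-24)) = 24 - 8*(151 + 24) = 24 - 8*175 = 24 - 1400 = -1376)
f = -497 (f = -7*71 = -497)
E - f = -1376 - 1*(-497) = -1376 + 497 = -879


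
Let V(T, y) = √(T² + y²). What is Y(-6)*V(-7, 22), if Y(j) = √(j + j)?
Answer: 2*I*√1599 ≈ 79.975*I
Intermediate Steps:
Y(j) = √2*√j (Y(j) = √(2*j) = √2*√j)
Y(-6)*V(-7, 22) = (√2*√(-6))*√((-7)² + 22²) = (√2*(I*√6))*√(49 + 484) = (2*I*√3)*√533 = 2*I*√1599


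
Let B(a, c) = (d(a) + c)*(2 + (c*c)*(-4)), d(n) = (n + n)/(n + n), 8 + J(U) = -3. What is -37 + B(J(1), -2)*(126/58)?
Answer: -191/29 ≈ -6.5862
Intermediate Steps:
J(U) = -11 (J(U) = -8 - 3 = -11)
d(n) = 1 (d(n) = (2*n)/((2*n)) = (2*n)*(1/(2*n)) = 1)
B(a, c) = (1 + c)*(2 - 4*c**2) (B(a, c) = (1 + c)*(2 + (c*c)*(-4)) = (1 + c)*(2 + c**2*(-4)) = (1 + c)*(2 - 4*c**2))
-37 + B(J(1), -2)*(126/58) = -37 + (2 - 4*(-2)**2 - 4*(-2)**3 + 2*(-2))*(126/58) = -37 + (2 - 4*4 - 4*(-8) - 4)*(126*(1/58)) = -37 + (2 - 16 + 32 - 4)*(63/29) = -37 + 14*(63/29) = -37 + 882/29 = -191/29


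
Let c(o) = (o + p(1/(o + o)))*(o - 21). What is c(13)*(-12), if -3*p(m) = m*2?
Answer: 16192/13 ≈ 1245.5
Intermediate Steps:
p(m) = -2*m/3 (p(m) = -m*2/3 = -2*m/3)
c(o) = (-21 + o)*(o - 1/(3*o)) (c(o) = (o - 2/(3*(o + o)))*(o - 21) = (o - 2*1/(2*o)/3)*(-21 + o) = (o - 1/(3*o))*(-21 + o) = (-21 + o)*(o - 1/(3*o)))
c(13)*(-12) = (-⅓ + 13² - 21*13 + 7/13)*(-12) = (-⅓ + 169 - 273 + 7*(1/13))*(-12) = (-⅓ + 169 - 273 + 7/13)*(-12) = -4048/39*(-12) = 16192/13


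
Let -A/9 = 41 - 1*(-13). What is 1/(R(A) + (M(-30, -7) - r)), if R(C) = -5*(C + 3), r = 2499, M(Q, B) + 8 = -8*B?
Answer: -1/36 ≈ -0.027778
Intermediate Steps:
M(Q, B) = -8 - 8*B
A = -486 (A = -9*(41 - 1*(-13)) = -9*(41 + 13) = -9*54 = -486)
R(C) = -15 - 5*C (R(C) = -5*(3 + C) = -15 - 5*C)
1/(R(A) + (M(-30, -7) - r)) = 1/((-15 - 5*(-486)) + ((-8 - 8*(-7)) - 1*2499)) = 1/((-15 + 2430) + ((-8 + 56) - 2499)) = 1/(2415 + (48 - 2499)) = 1/(2415 - 2451) = 1/(-36) = -1/36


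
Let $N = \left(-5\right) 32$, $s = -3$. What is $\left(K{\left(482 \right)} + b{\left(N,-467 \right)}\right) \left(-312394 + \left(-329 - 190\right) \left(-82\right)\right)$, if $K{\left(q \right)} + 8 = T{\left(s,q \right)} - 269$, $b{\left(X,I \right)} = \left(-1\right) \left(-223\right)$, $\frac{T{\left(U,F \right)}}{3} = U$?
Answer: $16999668$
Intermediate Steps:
$T{\left(U,F \right)} = 3 U$
$N = -160$
$b{\left(X,I \right)} = 223$
$K{\left(q \right)} = -286$ ($K{\left(q \right)} = -8 + \left(3 \left(-3\right) - 269\right) = -8 - 278 = -286$)
$\left(K{\left(482 \right)} + b{\left(N,-467 \right)}\right) \left(-312394 + \left(-329 - 190\right) \left(-82\right)\right) = \left(-286 + 223\right) \left(-312394 + \left(-329 - 190\right) \left(-82\right)\right) = - 63 \left(-312394 - -42558\right) = - 63 \left(-312394 + 42558\right) = \left(-63\right) \left(-269836\right) = 16999668$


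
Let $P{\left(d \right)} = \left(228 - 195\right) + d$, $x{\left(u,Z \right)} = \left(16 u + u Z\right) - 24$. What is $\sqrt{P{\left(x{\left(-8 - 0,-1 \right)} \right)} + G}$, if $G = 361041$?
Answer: $\sqrt{360930} \approx 600.77$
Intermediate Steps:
$x{\left(u,Z \right)} = -24 + 16 u + Z u$ ($x{\left(u,Z \right)} = \left(16 u + Z u\right) - 24 = -24 + 16 u + Z u$)
$P{\left(d \right)} = 33 + d$
$\sqrt{P{\left(x{\left(-8 - 0,-1 \right)} \right)} + G} = \sqrt{\left(33 - \left(16 + 0 - 16 \left(-8 - 0\right)\right)\right) + 361041} = \sqrt{\left(33 - \left(16 - 16 \left(-8 + 0\right)\right)\right) + 361041} = \sqrt{\left(33 - 144\right) + 361041} = \sqrt{-111 + 361041} = \sqrt{360930}$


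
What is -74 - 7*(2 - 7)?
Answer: -39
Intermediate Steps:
-74 - 7*(2 - 7) = -74 - 7*(-5) = -74 + 35 = -39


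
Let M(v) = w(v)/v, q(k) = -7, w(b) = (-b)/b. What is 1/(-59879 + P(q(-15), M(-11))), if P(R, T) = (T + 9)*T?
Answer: -121/7245259 ≈ -1.6701e-5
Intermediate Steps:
w(b) = -1
M(v) = -1/v
P(R, T) = T*(9 + T) (P(R, T) = (9 + T)*T = T*(9 + T))
1/(-59879 + P(q(-15), M(-11))) = 1/(-59879 + (-1/(-11))*(9 - 1/(-11))) = 1/(-59879 + (-1*(-1/11))*(9 - 1*(-1/11))) = 1/(-59879 + (9 + 1/11)/11) = 1/(-59879 + (1/11)*(100/11)) = 1/(-59879 + 100/121) = 1/(-7245259/121) = -121/7245259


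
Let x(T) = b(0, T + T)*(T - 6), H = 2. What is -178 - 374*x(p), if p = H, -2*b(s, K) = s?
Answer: -178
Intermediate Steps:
b(s, K) = -s/2
p = 2
x(T) = 0 (x(T) = (-½*0)*(T - 6) = 0*(-6 + T) = 0)
-178 - 374*x(p) = -178 - 374*0 = -178 + 0 = -178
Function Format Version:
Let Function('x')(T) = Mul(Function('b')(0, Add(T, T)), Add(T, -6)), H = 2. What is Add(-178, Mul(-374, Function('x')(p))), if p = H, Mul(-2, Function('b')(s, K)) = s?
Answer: -178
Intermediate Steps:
Function('b')(s, K) = Mul(Rational(-1, 2), s)
p = 2
Function('x')(T) = 0 (Function('x')(T) = Mul(Mul(Rational(-1, 2), 0), Add(T, -6)) = Mul(0, Add(-6, T)) = 0)
Add(-178, Mul(-374, Function('x')(p))) = Add(-178, Mul(-374, 0)) = Add(-178, 0) = -178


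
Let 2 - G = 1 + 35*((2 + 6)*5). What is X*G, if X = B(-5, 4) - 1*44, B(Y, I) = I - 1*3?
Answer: 60157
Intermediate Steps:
B(Y, I) = -3 + I (B(Y, I) = I - 3 = -3 + I)
G = -1399 (G = 2 - (1 + 35*((2 + 6)*5)) = 2 - (1 + 35*(8*5)) = 2 - (1 + 35*40) = 2 - (1 + 1400) = 2 - 1*1401 = 2 - 1401 = -1399)
X = -43 (X = (-3 + 4) - 1*44 = 1 - 44 = -43)
X*G = -43*(-1399) = 60157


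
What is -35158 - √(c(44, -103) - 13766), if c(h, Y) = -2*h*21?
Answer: -35158 - I*√15614 ≈ -35158.0 - 124.96*I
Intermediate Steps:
c(h, Y) = -42*h
-35158 - √(c(44, -103) - 13766) = -35158 - √(-42*44 - 13766) = -35158 - √(-1848 - 13766) = -35158 - √(-15614) = -35158 - I*√15614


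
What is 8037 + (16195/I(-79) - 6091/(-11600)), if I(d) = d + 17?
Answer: 2796363021/359600 ≈ 7776.3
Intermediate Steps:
I(d) = 17 + d
8037 + (16195/I(-79) - 6091/(-11600)) = 8037 + (16195/(17 - 79) - 6091/(-11600)) = 8037 + (16195/(-62) - 6091*(-1/11600)) = 8037 + (16195*(-1/62) + 6091/11600) = 8037 + (-16195/62 + 6091/11600) = 8037 - 93742179/359600 = 2796363021/359600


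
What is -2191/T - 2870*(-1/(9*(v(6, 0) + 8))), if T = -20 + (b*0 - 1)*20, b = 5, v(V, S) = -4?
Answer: 48419/360 ≈ 134.50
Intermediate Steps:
T = -40 (T = -20 + (5*0 - 1)*20 = -20 + (0 - 1)*20 = -20 - 1*20 = -20 - 20 = -40)
-2191/T - 2870*(-1/(9*(v(6, 0) + 8))) = -2191/(-40) - 2870*(-1/(9*(-4 + 8))) = -2191*(-1/40) - 2870/(4*(-9)) = 2191/40 - 2870/(-36) = 2191/40 - 2870*(-1/36) = 2191/40 + 1435/18 = 48419/360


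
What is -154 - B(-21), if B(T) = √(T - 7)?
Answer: -154 - 2*I*√7 ≈ -154.0 - 5.2915*I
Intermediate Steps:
B(T) = √(-7 + T)
-154 - B(-21) = -154 - √(-7 - 21) = -154 - √(-28) = -154 - 2*I*√7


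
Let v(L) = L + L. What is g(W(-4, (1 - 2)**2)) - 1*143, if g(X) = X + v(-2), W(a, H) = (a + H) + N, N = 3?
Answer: -147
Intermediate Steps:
W(a, H) = 3 + H + a (W(a, H) = (a + H) + 3 = (H + a) + 3 = 3 + H + a)
v(L) = 2*L
g(X) = -4 + X (g(X) = X + 2*(-2) = X - 4 = -4 + X)
g(W(-4, (1 - 2)**2)) - 1*143 = (-4 + (3 + (1 - 2)**2 - 4)) - 1*143 = (-4 + (3 + (-1)**2 - 4)) - 143 = (-4 + (3 + 1 - 4)) - 143 = (-4 + 0) - 143 = -4 - 143 = -147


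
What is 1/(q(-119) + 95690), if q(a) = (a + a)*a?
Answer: 1/124012 ≈ 8.0637e-6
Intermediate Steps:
q(a) = 2*a**2 (q(a) = (2*a)*a = 2*a**2)
1/(q(-119) + 95690) = 1/(2*(-119)**2 + 95690) = 1/(2*14161 + 95690) = 1/(28322 + 95690) = 1/124012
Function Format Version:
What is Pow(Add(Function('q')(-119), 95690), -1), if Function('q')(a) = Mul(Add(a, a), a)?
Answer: Rational(1, 124012) ≈ 8.0637e-6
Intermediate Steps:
Function('q')(a) = Mul(2, Pow(a, 2)) (Function('q')(a) = Mul(Mul(2, a), a) = Mul(2, Pow(a, 2)))
Pow(Add(Function('q')(-119), 95690), -1) = Pow(Add(Mul(2, Pow(-119, 2)), 95690), -1) = Pow(Add(Mul(2, 14161), 95690), -1) = Pow(Add(28322, 95690), -1) = Pow(124012, -1) = Rational(1, 124012)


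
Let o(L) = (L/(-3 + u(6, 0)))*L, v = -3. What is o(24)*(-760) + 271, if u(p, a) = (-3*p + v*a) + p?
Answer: 29455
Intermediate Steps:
u(p, a) = -3*a - 2*p (u(p, a) = (-3*p - 3*a) + p = (-3*a - 3*p) + p = -3*a - 2*p)
o(L) = -L**2/15 (o(L) = (L/(-3 + (-3*0 - 2*6)))*L = (L/(-3 + (0 - 12)))*L = (L/(-3 - 12))*L = (L/(-15))*L = (L*(-1/15))*L = (-L/15)*L = -L**2/15)
o(24)*(-760) + 271 = -1/15*24**2*(-760) + 271 = -1/15*576*(-760) + 271 = -192/5*(-760) + 271 = 29184 + 271 = 29455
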